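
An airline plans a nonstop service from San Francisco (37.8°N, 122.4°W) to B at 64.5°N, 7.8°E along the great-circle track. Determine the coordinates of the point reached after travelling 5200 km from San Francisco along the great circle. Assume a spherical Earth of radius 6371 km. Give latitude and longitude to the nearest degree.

≈ 74°N, 58°W

Convert each endpoint to a unit vector on the sphere (x = cos φ cos λ, y = cos φ sin λ, z = sin φ).
The central angle between the endpoints is δ = arccos(p₁·p₂) ≈ 1.231 rad (70.5°). The total great-circle distance is δ·R ≈ 1.231 × 6371 ≈ 7840 km, so the target fraction is f = 5200/7840 ≈ 0.663.
Interpolate at f ≈ 0.663 with slerp weights a = sin((1−f)δ)/sin δ ≈ 0.427, b = sin(fδ)/sin δ ≈ 0.773.
p = a·p₁ + b·p₂ ≈ (0.149, -0.240, 0.959); φ = arcsin(p_z) ≈ 73.61°, λ = atan2(p_y, p_x) ≈ -58.19°.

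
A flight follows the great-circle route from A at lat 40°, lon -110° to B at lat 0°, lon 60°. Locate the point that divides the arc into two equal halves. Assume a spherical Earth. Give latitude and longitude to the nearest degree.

≈ lat 67°, lon 32°

Convert each endpoint to a unit vector on the sphere (x = cos φ cos λ, y = cos φ sin λ, z = sin φ).
The central angle between the endpoints is δ = arccos(p₁·p₂) ≈ 2.426 rad (139.0°).
Interpolate at f = 1/2 with slerp weights a = sin((1−f)δ)/sin δ ≈ 1.427, b = sin(fδ)/sin δ ≈ 1.427.
p = a·p₁ + b·p₂ ≈ (0.340, 0.209, 0.917); φ = arcsin(p_z) ≈ 66.51°, λ = atan2(p_y, p_x) ≈ 31.56°.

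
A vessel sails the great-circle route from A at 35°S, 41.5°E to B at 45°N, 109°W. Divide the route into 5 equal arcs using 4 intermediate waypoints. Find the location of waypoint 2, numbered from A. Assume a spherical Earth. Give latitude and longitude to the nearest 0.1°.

≈ 7.3°N, 6.9°W

From cos δ = sin φ₁ sin φ₂ + cos φ₁ cos φ₂ cos Δλ, the central angle is δ ≈ 2.713 rad (155.5°).
Interpolate at f = 2/5 with slerp weights a = sin((1−f)δ)/sin δ ≈ 2.404, b = sin(fδ)/sin δ ≈ 2.130.
p = a·p₁ + b·p₂ ≈ (0.985, -0.119, 0.127); φ = arcsin(p_z) ≈ 7.30°, λ = atan2(p_y, p_x) ≈ -6.89°.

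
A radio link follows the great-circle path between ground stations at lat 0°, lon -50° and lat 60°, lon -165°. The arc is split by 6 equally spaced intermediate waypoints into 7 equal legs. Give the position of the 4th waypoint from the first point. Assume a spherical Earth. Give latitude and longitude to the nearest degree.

≈ lat 49°, lon -87°

The haversine formula gives a central angle δ ≈ 1.784 rad (102.2°) between the endpoints.
Interpolate at f = 4/7 with slerp weights a = sin((1−f)δ)/sin δ ≈ 0.708, b = sin(fδ)/sin δ ≈ 0.871.
p = a·p₁ + b·p₂ ≈ (0.034, -0.655, 0.755); φ = arcsin(p_z) ≈ 49.00°, λ = atan2(p_y, p_x) ≈ -87.00°.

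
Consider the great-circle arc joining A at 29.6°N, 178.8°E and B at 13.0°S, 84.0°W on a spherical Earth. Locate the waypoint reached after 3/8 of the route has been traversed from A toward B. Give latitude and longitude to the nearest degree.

≈ 18°N, 141°W

The haversine formula gives a central angle δ ≈ 1.790 rad (102.6°) between the endpoints.
Interpolate at f = 3/8 with slerp weights a = sin((1−f)δ)/sin δ ≈ 0.922, b = sin(fδ)/sin δ ≈ 0.637.
p = a·p₁ + b·p₂ ≈ (-0.736, -0.601, 0.312); φ = arcsin(p_z) ≈ 18.17°, λ = atan2(p_y, p_x) ≈ -140.79°.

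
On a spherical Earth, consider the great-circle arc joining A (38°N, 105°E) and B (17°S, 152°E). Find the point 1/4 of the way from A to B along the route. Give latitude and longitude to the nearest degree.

The haversine formula gives a central angle δ ≈ 1.230 rad (70.5°) between the endpoints.
Interpolate at f = 1/4 with slerp weights a = sin((1−f)δ)/sin δ ≈ 0.846, b = sin(fδ)/sin δ ≈ 0.321.
p = a·p₁ + b·p₂ ≈ (-0.444, 0.788, 0.427); φ = arcsin(p_z) ≈ 25.27°, λ = atan2(p_y, p_x) ≈ 119.38°.

≈ (25°N, 119°E)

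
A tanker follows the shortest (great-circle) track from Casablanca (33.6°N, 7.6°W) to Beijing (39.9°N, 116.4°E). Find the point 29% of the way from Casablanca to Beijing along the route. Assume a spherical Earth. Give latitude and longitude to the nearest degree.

≈ 51°N, 19°E

The haversine formula gives a central angle δ ≈ 1.573 rad (90.1°) between the endpoints.
Interpolate at f = 0.29 with slerp weights a = sin((1−f)δ)/sin δ ≈ 0.899, b = sin(fδ)/sin δ ≈ 0.441.
p = a·p₁ + b·p₂ ≈ (0.592, 0.204, 0.780); φ = arcsin(p_z) ≈ 51.26°, λ = atan2(p_y, p_x) ≈ 19.00°.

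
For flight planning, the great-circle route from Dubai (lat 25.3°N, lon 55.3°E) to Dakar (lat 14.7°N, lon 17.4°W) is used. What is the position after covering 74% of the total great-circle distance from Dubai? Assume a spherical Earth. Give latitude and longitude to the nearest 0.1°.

Convert each endpoint to a unit vector on the sphere (x = cos φ cos λ, y = cos φ sin λ, z = sin φ).
The central angle between the endpoints is δ = arccos(p₁·p₂) ≈ 1.193 rad (68.4°).
Interpolate at f = 0.74 with slerp weights a = sin((1−f)δ)/sin δ ≈ 0.328, b = sin(fδ)/sin δ ≈ 0.831.
p = a·p₁ + b·p₂ ≈ (0.936, 0.004, 0.351); φ = arcsin(p_z) ≈ 20.57°, λ = atan2(p_y, p_x) ≈ 0.23°.

≈ lat 20.6°N, lon 0.2°E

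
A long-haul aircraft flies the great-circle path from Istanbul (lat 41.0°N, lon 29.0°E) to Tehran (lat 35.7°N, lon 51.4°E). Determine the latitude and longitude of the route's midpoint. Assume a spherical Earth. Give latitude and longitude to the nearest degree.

The haversine formula gives a central angle δ ≈ 0.319 rad (18.3°) between the endpoints.
Interpolate at f = 1/2 with slerp weights a = sin((1−f)δ)/sin δ ≈ 0.506, b = sin(fδ)/sin δ ≈ 0.506.
p = a·p₁ + b·p₂ ≈ (0.591, 0.507, 0.628); φ = arcsin(p_z) ≈ 38.89°, λ = atan2(p_y, p_x) ≈ 40.62°.

≈ lat 39°N, lon 41°E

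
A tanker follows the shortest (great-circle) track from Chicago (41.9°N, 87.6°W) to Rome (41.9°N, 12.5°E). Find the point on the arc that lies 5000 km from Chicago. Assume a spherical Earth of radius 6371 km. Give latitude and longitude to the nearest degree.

Write both endpoints as unit vectors p₁, p₂ with components (cos φ cos λ, cos φ sin λ, sin φ).
The central angle between the endpoints is δ = arccos(p₁·p₂) ≈ 1.214 rad (69.6°). The total great-circle distance is δ·R ≈ 1.214 × 6371 ≈ 7737 km, so the target fraction is f = 5000/7737 ≈ 0.646.
Interpolate at f ≈ 0.646 with slerp weights a = sin((1−f)δ)/sin δ ≈ 0.444, b = sin(fδ)/sin δ ≈ 0.754.
p = a·p₁ + b·p₂ ≈ (0.562, -0.209, 0.800); φ = arcsin(p_z) ≈ 53.17°, λ = atan2(p_y, p_x) ≈ -20.41°.

≈ 53°N, 20°W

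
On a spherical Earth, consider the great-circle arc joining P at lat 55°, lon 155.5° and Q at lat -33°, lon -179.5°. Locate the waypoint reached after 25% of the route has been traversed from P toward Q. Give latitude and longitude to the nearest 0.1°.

≈ lat 33.3°, lon 164.9°

From cos δ = sin φ₁ sin φ₂ + cos φ₁ cos φ₂ cos Δλ, the central angle is δ ≈ 1.581 rad (90.6°).
Interpolate at f = 0.25 with slerp weights a = sin((1−f)δ)/sin δ ≈ 0.927, b = sin(fδ)/sin δ ≈ 0.385.
p = a·p₁ + b·p₂ ≈ (-0.807, 0.218, 0.549); φ = arcsin(p_z) ≈ 33.33°, λ = atan2(p_y, p_x) ≈ 164.90°.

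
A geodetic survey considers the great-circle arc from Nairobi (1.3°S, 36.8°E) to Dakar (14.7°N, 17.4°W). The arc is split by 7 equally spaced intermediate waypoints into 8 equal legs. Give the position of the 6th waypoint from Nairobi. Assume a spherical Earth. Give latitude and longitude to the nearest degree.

Convert each endpoint to a unit vector on the sphere (x = cos φ cos λ, y = cos φ sin λ, z = sin φ).
The central angle between the endpoints is δ = arccos(p₁·p₂) ≈ 0.977 rad (56.0°).
Interpolate at f = 6/8 with slerp weights a = sin((1−f)δ)/sin δ ≈ 0.292, b = sin(fδ)/sin δ ≈ 0.807.
p = a·p₁ + b·p₂ ≈ (0.978, -0.059, 0.198); φ = arcsin(p_z) ≈ 11.43°, λ = atan2(p_y, p_x) ≈ -3.43°.

≈ 11°N, 3°W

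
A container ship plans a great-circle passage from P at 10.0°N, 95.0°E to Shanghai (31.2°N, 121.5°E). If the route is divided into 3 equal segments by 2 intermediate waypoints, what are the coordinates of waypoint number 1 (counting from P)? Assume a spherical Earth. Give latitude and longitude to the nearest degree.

≈ 17°N, 103°E

From cos δ = sin φ₁ sin φ₂ + cos φ₁ cos φ₂ cos Δλ, the central angle is δ ≈ 0.566 rad (32.5°).
Interpolate at f = 1/3 with slerp weights a = sin((1−f)δ)/sin δ ≈ 0.687, b = sin(fδ)/sin δ ≈ 0.350.
p = a·p₁ + b·p₂ ≈ (-0.215, 0.929, 0.300); φ = arcsin(p_z) ≈ 17.49°, λ = atan2(p_y, p_x) ≈ 103.05°.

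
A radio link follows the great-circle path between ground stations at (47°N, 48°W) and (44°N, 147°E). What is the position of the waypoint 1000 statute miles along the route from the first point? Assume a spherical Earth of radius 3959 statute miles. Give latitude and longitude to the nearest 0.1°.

≈ (61.1°N, 53.5°W)

Write both endpoints as unit vectors p₁, p₂ with components (cos φ cos λ, cos φ sin λ, sin φ).
The central angle between the endpoints is δ = arccos(p₁·p₂) ≈ 1.537 rad (88.0°). The total great-circle distance is δ·R ≈ 1.537 × 3959 ≈ 6083 mi, so the target fraction is f = 1000/6083 ≈ 0.164.
Interpolate at f ≈ 0.164 with slerp weights a = sin((1−f)δ)/sin δ ≈ 0.960, b = sin(fδ)/sin δ ≈ 0.250.
p = a·p₁ + b·p₂ ≈ (0.287, -0.388, 0.876); φ = arcsin(p_z) ≈ 61.12°, λ = atan2(p_y, p_x) ≈ -53.53°.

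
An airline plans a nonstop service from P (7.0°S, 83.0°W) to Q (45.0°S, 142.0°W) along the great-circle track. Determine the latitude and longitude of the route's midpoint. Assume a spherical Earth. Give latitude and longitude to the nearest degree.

The haversine formula gives a central angle δ ≈ 1.107 rad (63.4°) between the endpoints.
Interpolate at f = 1/2 with slerp weights a = sin((1−f)δ)/sin δ ≈ 0.588, b = sin(fδ)/sin δ ≈ 0.588.
p = a·p₁ + b·p₂ ≈ (-0.256, -0.835, -0.487); φ = arcsin(p_z) ≈ -29.16°, λ = atan2(p_y, p_x) ≈ -107.07°.

≈ (29°S, 107°W)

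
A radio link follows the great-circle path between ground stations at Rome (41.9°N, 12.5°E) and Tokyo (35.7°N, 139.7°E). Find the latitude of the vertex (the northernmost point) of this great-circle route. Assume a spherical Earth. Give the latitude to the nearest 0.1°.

≈ 61.2°N

The great circle lies in the plane with unit normal n̂ = (p₁ × p₂)/|p₁ × p₂|.
Here n̂_z ≈ +0.482; the vertex latitude is φ_max = arccos|n̂_z| ≈ 61.2°.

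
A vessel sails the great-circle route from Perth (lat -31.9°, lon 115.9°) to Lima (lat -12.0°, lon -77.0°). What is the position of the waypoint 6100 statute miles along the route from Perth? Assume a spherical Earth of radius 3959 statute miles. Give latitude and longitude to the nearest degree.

≈ lat -55°, lon -97°

Convert each endpoint to a unit vector on the sphere (x = cos φ cos λ, y = cos φ sin λ, z = sin φ).
The central angle between the endpoints is δ = arccos(p₁·p₂) ≈ 2.346 rad (134.4°). The total great-circle distance is δ·R ≈ 2.346 × 3959 ≈ 9286 mi, so the target fraction is f = 6100/9286 ≈ 0.657.
Interpolate at f ≈ 0.657 with slerp weights a = sin((1−f)δ)/sin δ ≈ 1.009, b = sin(fδ)/sin δ ≈ 1.399.
p = a·p₁ + b·p₂ ≈ (-0.066, -0.563, -0.824); φ = arcsin(p_z) ≈ -55.47°, λ = atan2(p_y, p_x) ≈ -96.71°.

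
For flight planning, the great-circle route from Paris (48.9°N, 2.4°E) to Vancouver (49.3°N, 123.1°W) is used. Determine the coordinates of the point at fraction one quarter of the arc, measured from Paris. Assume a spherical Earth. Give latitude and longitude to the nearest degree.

Write both endpoints as unit vectors p₁, p₂ with components (cos φ cos λ, cos φ sin λ, sin φ).
The central angle between the endpoints is δ = arccos(p₁·p₂) ≈ 1.243 rad (71.2°).
Interpolate at f = 1/4 with slerp weights a = sin((1−f)δ)/sin δ ≈ 0.848, b = sin(fδ)/sin δ ≈ 0.323.
p = a·p₁ + b·p₂ ≈ (0.442, -0.153, 0.884); φ = arcsin(p_z) ≈ 62.11°, λ = atan2(p_y, p_x) ≈ -19.10°.

≈ (62°N, 19°W)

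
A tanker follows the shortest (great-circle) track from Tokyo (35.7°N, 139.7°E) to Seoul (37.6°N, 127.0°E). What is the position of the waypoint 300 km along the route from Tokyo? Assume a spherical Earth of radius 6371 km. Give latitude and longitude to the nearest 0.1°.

≈ 36.3°N, 136.5°E

The haversine formula gives a central angle δ ≈ 0.181 rad (10.4°) between the endpoints. The total great-circle distance is δ·R ≈ 0.181 × 6371 ≈ 1152 km, so the target fraction is f = 300/1152 ≈ 0.261.
Interpolate at f ≈ 0.261 with slerp weights a = sin((1−f)δ)/sin δ ≈ 0.741, b = sin(fδ)/sin δ ≈ 0.262.
p = a·p₁ + b·p₂ ≈ (-0.584, 0.555, 0.592); φ = arcsin(p_z) ≈ 36.32°, λ = atan2(p_y, p_x) ≈ 136.45°.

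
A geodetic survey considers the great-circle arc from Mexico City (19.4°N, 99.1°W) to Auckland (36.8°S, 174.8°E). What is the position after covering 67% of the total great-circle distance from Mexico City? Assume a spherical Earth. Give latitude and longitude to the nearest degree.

≈ (22°S, 152°W)

Convert each endpoint to a unit vector on the sphere (x = cos φ cos λ, y = cos φ sin λ, z = sin φ).
The central angle between the endpoints is δ = arccos(p₁·p₂) ≈ 1.719 rad (98.5°).
Interpolate at f = 0.67 with slerp weights a = sin((1−f)δ)/sin δ ≈ 0.543, b = sin(fδ)/sin δ ≈ 0.924.
p = a·p₁ + b·p₂ ≈ (-0.818, -0.439, -0.373); φ = arcsin(p_z) ≈ -21.89°, λ = atan2(p_y, p_x) ≈ -151.77°.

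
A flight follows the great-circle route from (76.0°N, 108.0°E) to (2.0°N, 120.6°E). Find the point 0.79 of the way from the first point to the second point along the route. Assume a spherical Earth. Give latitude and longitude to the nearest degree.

Write both endpoints as unit vectors p₁, p₂ with components (cos φ cos λ, cos φ sin λ, sin φ).
The central angle between the endpoints is δ = arccos(p₁·p₂) ≈ 1.298 rad (74.3°).
Interpolate at f = 0.79 with slerp weights a = sin((1−f)δ)/sin δ ≈ 0.280, b = sin(fδ)/sin δ ≈ 0.888.
p = a·p₁ + b·p₂ ≈ (-0.472, 0.828, 0.302); φ = arcsin(p_z) ≈ 17.59°, λ = atan2(p_y, p_x) ≈ 119.71°.

≈ (18°N, 120°E)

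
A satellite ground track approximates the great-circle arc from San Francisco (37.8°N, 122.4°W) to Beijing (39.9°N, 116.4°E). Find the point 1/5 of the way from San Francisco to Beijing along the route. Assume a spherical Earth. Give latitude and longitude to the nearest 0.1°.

≈ 49.5°N, 139.7°W

Convert each endpoint to a unit vector on the sphere (x = cos φ cos λ, y = cos φ sin λ, z = sin φ).
The central angle between the endpoints is δ = arccos(p₁·p₂) ≈ 1.492 rad (85.5°).
Interpolate at f = 1/5 with slerp weights a = sin((1−f)δ)/sin δ ≈ 0.933, b = sin(fδ)/sin δ ≈ 0.295.
p = a·p₁ + b·p₂ ≈ (-0.495, -0.420, 0.761); φ = arcsin(p_z) ≈ 49.52°, λ = atan2(p_y, p_x) ≈ -139.74°.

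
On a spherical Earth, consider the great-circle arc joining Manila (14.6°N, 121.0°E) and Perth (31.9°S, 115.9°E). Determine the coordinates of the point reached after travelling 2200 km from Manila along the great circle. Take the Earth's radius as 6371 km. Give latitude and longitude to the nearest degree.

≈ 5°S, 119°E

The haversine formula gives a central angle δ ≈ 0.816 rad (46.8°) between the endpoints. The total great-circle distance is δ·R ≈ 0.816 × 6371 ≈ 5199 km, so the target fraction is f = 2200/5199 ≈ 0.423.
Interpolate at f ≈ 0.423 with slerp weights a = sin((1−f)δ)/sin δ ≈ 0.623, b = sin(fδ)/sin δ ≈ 0.465.
p = a·p₁ + b·p₂ ≈ (-0.483, 0.871, -0.089); φ = arcsin(p_z) ≈ -5.08°, λ = atan2(p_y, p_x) ≈ 118.98°.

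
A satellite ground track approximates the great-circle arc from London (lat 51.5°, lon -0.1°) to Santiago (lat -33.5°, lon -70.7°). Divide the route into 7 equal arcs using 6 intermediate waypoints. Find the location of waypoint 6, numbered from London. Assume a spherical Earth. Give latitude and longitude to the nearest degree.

The haversine formula gives a central angle δ ≈ 1.833 rad (105.0°) between the endpoints.
Interpolate at f = 6/7 with slerp weights a = sin((1−f)δ)/sin δ ≈ 0.268, b = sin(fδ)/sin δ ≈ 1.035.
p = a·p₁ + b·p₂ ≈ (0.452, -0.815, -0.362); φ = arcsin(p_z) ≈ -21.20°, λ = atan2(p_y, p_x) ≈ -60.98°.

≈ lat -21°, lon -61°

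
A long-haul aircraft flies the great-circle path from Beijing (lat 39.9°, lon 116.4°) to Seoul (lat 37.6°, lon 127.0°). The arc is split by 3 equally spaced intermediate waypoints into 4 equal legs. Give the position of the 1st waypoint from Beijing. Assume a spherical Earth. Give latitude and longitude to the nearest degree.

From cos δ = sin φ₁ sin φ₂ + cos φ₁ cos φ₂ cos Δλ, the central angle is δ ≈ 0.150 rad (8.6°).
Interpolate at f = 1/4 with slerp weights a = sin((1−f)δ)/sin δ ≈ 0.751, b = sin(fδ)/sin δ ≈ 0.251.
p = a·p₁ + b·p₂ ≈ (-0.376, 0.675, 0.635); φ = arcsin(p_z) ≈ 39.42°, λ = atan2(p_y, p_x) ≈ 119.11°.

≈ lat 39°, lon 119°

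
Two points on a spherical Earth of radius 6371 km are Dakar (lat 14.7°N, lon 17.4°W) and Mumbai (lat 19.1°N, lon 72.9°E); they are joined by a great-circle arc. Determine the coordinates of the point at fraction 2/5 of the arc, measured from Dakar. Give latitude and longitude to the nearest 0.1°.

≈ lat 22.5°N, lon 17.8°E

The haversine formula gives a central angle δ ≈ 1.492 rad (85.5°) between the endpoints.
Interpolate at f = 2/5 with slerp weights a = sin((1−f)δ)/sin δ ≈ 0.783, b = sin(fδ)/sin δ ≈ 0.564.
p = a·p₁ + b·p₂ ≈ (0.879, 0.283, 0.383); φ = arcsin(p_z) ≈ 22.53°, λ = atan2(p_y, p_x) ≈ 17.83°.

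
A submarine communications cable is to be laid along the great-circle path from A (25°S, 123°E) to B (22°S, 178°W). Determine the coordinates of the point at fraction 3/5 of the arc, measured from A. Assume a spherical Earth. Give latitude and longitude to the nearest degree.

Convert each endpoint to a unit vector on the sphere (x = cos φ cos λ, y = cos φ sin λ, z = sin φ).
The central angle between the endpoints is δ = arccos(p₁·p₂) ≈ 0.938 rad (53.8°).
Interpolate at f = 3/5 with slerp weights a = sin((1−f)δ)/sin δ ≈ 0.454, b = sin(fδ)/sin δ ≈ 0.662.
p = a·p₁ + b·p₂ ≈ (-0.838, 0.324, -0.440); φ = arcsin(p_z) ≈ -26.10°, λ = atan2(p_y, p_x) ≈ 158.85°.

≈ (26°S, 159°E)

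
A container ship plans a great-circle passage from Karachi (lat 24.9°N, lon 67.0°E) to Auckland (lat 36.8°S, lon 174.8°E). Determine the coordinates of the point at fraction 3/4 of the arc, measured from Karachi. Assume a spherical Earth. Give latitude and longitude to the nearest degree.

From cos δ = sin φ₁ sin φ₂ + cos φ₁ cos φ₂ cos Δλ, the central angle is δ ≈ 2.065 rad (118.3°).
Interpolate at f = 3/4 with slerp weights a = sin((1−f)δ)/sin δ ≈ 0.561, b = sin(fδ)/sin δ ≈ 1.136.
p = a·p₁ + b·p₂ ≈ (-0.707, 0.551, -0.444); φ = arcsin(p_z) ≈ -26.37°, λ = atan2(p_y, p_x) ≈ 142.09°.

≈ lat 26°S, lon 142°E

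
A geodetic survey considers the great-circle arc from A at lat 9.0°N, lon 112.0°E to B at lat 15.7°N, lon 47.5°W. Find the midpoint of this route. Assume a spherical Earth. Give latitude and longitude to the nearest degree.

The haversine formula gives a central angle δ ≈ 2.584 rad (148.0°) between the endpoints.
Interpolate at f = 1/2 with slerp weights a = sin((1−f)δ)/sin δ ≈ 1.815, b = sin(fδ)/sin δ ≈ 1.815.
p = a·p₁ + b·p₂ ≈ (0.509, 0.374, 0.775); φ = arcsin(p_z) ≈ 50.83°, λ = atan2(p_y, p_x) ≈ 36.30°.

≈ lat 51°N, lon 36°E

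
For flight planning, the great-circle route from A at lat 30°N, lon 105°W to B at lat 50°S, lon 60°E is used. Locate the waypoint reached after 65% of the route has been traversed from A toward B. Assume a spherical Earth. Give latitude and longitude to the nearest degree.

From cos δ = sin φ₁ sin φ₂ + cos φ₁ cos φ₂ cos Δλ, the central angle is δ ≈ 2.741 rad (157.0°).
Interpolate at f = 0.65 with slerp weights a = sin((1−f)δ)/sin δ ≈ 2.098, b = sin(fδ)/sin δ ≈ 2.506.
p = a·p₁ + b·p₂ ≈ (0.335, -0.360, -0.871); φ = arcsin(p_z) ≈ -60.53°, λ = atan2(p_y, p_x) ≈ -47.06°.

≈ lat 61°S, lon 47°W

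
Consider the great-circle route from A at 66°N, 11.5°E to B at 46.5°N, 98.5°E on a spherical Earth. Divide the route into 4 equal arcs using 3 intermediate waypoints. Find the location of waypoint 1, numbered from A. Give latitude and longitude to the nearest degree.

≈ 67°N, 42°E

Convert each endpoint to a unit vector on the sphere (x = cos φ cos λ, y = cos φ sin λ, z = sin φ).
The central angle between the endpoints is δ = arccos(p₁·p₂) ≈ 0.827 rad (47.4°).
Interpolate at f = 1/4 with slerp weights a = sin((1−f)δ)/sin δ ≈ 0.790, b = sin(fδ)/sin δ ≈ 0.279.
p = a·p₁ + b·p₂ ≈ (0.286, 0.254, 0.924); φ = arcsin(p_z) ≈ 67.49°, λ = atan2(p_y, p_x) ≈ 41.56°.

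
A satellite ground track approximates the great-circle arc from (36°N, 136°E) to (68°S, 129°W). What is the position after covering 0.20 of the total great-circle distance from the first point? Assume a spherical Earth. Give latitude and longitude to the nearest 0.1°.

≈ (13.2°N, 147.4°E)

Convert each endpoint to a unit vector on the sphere (x = cos φ cos λ, y = cos φ sin λ, z = sin φ).
The central angle between the endpoints is δ = arccos(p₁·p₂) ≈ 2.179 rad (124.8°).
Interpolate at f = 0.20 with slerp weights a = sin((1−f)δ)/sin δ ≈ 1.200, b = sin(fδ)/sin δ ≈ 0.514.
p = a·p₁ + b·p₂ ≈ (-0.820, 0.525, 0.229); φ = arcsin(p_z) ≈ 13.22°, λ = atan2(p_y, p_x) ≈ 147.37°.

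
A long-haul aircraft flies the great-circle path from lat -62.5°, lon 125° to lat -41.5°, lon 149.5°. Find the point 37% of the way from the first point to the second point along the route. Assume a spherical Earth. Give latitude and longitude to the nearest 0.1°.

≈ lat -55.3°, lon 137.0°

Write both endpoints as unit vectors p₁, p₂ with components (cos φ cos λ, cos φ sin λ, sin φ).
The central angle between the endpoints is δ = arccos(p₁·p₂) ≈ 0.445 rad (25.5°).
Interpolate at f = 0.37 with slerp weights a = sin((1−f)δ)/sin δ ≈ 0.643, b = sin(fδ)/sin δ ≈ 0.381.
p = a·p₁ + b·p₂ ≈ (-0.416, 0.388, -0.822); φ = arcsin(p_z) ≈ -55.34°, λ = atan2(p_y, p_x) ≈ 137.00°.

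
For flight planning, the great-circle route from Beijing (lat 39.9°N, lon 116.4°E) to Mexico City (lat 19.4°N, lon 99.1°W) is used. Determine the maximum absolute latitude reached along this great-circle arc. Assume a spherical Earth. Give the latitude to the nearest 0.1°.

The great circle lies in the plane with unit normal n̂ = (p₁ × p₂)/|p₁ × p₂|.
Here n̂_z ≈ +0.453; the vertex latitude is φ_max = arccos|n̂_z| ≈ 63.0°.
Check via Clairaut: cos φ_max = |cos φ₁| · sin C = cos(39.9°)·sin(36.2°) ≈ 0.453, again giving ≈ 63.0°.

≈ 63.0°N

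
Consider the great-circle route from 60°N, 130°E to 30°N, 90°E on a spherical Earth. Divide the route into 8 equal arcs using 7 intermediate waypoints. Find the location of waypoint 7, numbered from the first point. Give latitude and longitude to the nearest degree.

≈ 34°N, 93°E

Write both endpoints as unit vectors p₁, p₂ with components (cos φ cos λ, cos φ sin λ, sin φ).
The central angle between the endpoints is δ = arccos(p₁·p₂) ≈ 0.700 rad (40.1°).
Interpolate at f = 7/8 with slerp weights a = sin((1−f)δ)/sin δ ≈ 0.136, b = sin(fδ)/sin δ ≈ 0.892.
p = a·p₁ + b·p₂ ≈ (-0.044, 0.825, 0.564); φ = arcsin(p_z) ≈ 34.31°, λ = atan2(p_y, p_x) ≈ 93.03°.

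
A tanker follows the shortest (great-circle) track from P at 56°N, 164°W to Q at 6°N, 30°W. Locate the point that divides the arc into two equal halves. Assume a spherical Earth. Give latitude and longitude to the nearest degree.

Convert each endpoint to a unit vector on the sphere (x = cos φ cos λ, y = cos φ sin λ, z = sin φ).
The central angle between the endpoints is δ = arccos(p₁·p₂) ≈ 1.875 rad (107.4°).
Interpolate at f = 1/2 with slerp weights a = sin((1−f)δ)/sin δ ≈ 0.845, b = sin(fδ)/sin δ ≈ 0.845.
p = a·p₁ + b·p₂ ≈ (0.274, -0.550, 0.789); φ = arcsin(p_z) ≈ 52.08°, λ = atan2(p_y, p_x) ≈ -63.57°.

≈ 52°N, 64°W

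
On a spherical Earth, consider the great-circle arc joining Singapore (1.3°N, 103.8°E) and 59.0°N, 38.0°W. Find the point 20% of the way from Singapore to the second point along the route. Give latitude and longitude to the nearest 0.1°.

Write both endpoints as unit vectors p₁, p₂ with components (cos φ cos λ, cos φ sin λ, sin φ).
The central angle between the endpoints is δ = arccos(p₁·p₂) ≈ 1.966 rad (112.7°).
Interpolate at f = 0.20 with slerp weights a = sin((1−f)δ)/sin δ ≈ 1.084, b = sin(fδ)/sin δ ≈ 0.415.
p = a·p₁ + b·p₂ ≈ (-0.090, 0.920, 0.381); φ = arcsin(p_z) ≈ 22.36°, λ = atan2(p_y, p_x) ≈ 95.58°.

≈ 22.4°N, 95.6°E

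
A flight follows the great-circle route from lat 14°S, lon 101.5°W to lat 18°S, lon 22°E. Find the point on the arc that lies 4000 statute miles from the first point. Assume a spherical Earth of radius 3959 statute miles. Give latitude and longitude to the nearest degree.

Convert each endpoint to a unit vector on the sphere (x = cos φ cos λ, y = cos φ sin λ, z = sin φ).
The central angle between the endpoints is δ = arccos(p₁·p₂) ≈ 2.020 rad (115.8°). The total great-circle distance is δ·R ≈ 2.020 × 3959 ≈ 7999 mi, so the target fraction is f = 4000/7999 ≈ 0.500.
Interpolate at f ≈ 0.500 with slerp weights a = sin((1−f)δ)/sin δ ≈ 0.940, b = sin(fδ)/sin δ ≈ 0.940.
p = a·p₁ + b·p₂ ≈ (0.647, -0.559, -0.518); φ = arcsin(p_z) ≈ -31.20°, λ = atan2(p_y, p_x) ≈ -40.81°.

≈ lat 31°S, lon 41°W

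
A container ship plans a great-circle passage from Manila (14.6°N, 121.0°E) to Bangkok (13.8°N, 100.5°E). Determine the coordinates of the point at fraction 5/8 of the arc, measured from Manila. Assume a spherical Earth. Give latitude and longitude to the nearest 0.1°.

The haversine formula gives a central angle δ ≈ 0.347 rad (19.9°) between the endpoints.
Interpolate at f = 5/8 with slerp weights a = sin((1−f)δ)/sin δ ≈ 0.382, b = sin(fδ)/sin δ ≈ 0.633.
p = a·p₁ + b·p₂ ≈ (-0.302, 0.921, 0.247); φ = arcsin(p_z) ≈ 14.31°, λ = atan2(p_y, p_x) ≈ 108.17°.

≈ 14.3°N, 108.2°E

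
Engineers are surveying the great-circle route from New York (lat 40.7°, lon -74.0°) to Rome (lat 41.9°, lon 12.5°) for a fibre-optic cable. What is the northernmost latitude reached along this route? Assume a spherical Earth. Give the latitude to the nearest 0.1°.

≈ 50.4°

The great circle lies in the plane with unit normal n̂ = (p₁ × p₂)/|p₁ × p₂|.
Here n̂_z ≈ +0.638; the vertex latitude is φ_max = arccos|n̂_z| ≈ 50.4°.
Check via Clairaut: cos φ_max = |cos φ₁| · sin C = cos(40.7°)·sin(57.3°) ≈ 0.638, again giving ≈ 50.4°.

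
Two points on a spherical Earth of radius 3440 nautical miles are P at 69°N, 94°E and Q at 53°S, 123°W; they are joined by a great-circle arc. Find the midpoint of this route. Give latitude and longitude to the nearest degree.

≈ 19°N, 157°W

Write both endpoints as unit vectors p₁, p₂ with components (cos φ cos λ, cos φ sin λ, sin φ).
The central angle between the endpoints is δ = arccos(p₁·p₂) ≈ 2.733 rad (156.6°).
Interpolate at f = 1/2 with slerp weights a = sin((1−f)δ)/sin δ ≈ 2.467, b = sin(fδ)/sin δ ≈ 2.467.
p = a·p₁ + b·p₂ ≈ (-0.870, -0.363, 0.333); φ = arcsin(p_z) ≈ 19.44°, λ = atan2(p_y, p_x) ≈ -157.35°.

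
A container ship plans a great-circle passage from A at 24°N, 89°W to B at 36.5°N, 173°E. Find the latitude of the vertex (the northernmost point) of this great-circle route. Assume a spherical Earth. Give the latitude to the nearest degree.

The great circle lies in the plane with unit normal n̂ = (p₁ × p₂)/|p₁ × p₂|.
Here n̂_z ≈ -0.734; the vertex latitude is φ_max = arccos|n̂_z| ≈ 42.7°.

≈ 43°N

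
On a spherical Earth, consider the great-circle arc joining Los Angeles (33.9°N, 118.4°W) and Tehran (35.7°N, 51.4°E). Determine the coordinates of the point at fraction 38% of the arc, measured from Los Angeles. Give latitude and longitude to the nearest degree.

≈ (74°N, 97°W)

Write both endpoints as unit vectors p₁, p₂ with components (cos φ cos λ, cos φ sin λ, sin φ).
The central angle between the endpoints is δ = arccos(p₁·p₂) ≈ 1.916 rad (109.8°).
Interpolate at f = 0.38 with slerp weights a = sin((1−f)δ)/sin δ ≈ 0.985, b = sin(fδ)/sin δ ≈ 0.707.
p = a·p₁ + b·p₂ ≈ (-0.031, -0.271, 0.962); φ = arcsin(p_z) ≈ 74.18°, λ = atan2(p_y, p_x) ≈ -96.51°.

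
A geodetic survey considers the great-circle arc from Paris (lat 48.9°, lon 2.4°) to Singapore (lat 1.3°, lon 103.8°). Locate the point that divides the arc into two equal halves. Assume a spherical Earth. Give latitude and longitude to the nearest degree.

≈ lat 36°, lon 67°

Convert each endpoint to a unit vector on the sphere (x = cos φ cos λ, y = cos φ sin λ, z = sin φ).
The central angle between the endpoints is δ = arccos(p₁·p₂) ≈ 1.684 rad (96.5°).
Interpolate at f = 1/2 with slerp weights a = sin((1−f)δ)/sin δ ≈ 0.751, b = sin(fδ)/sin δ ≈ 0.751.
p = a·p₁ + b·p₂ ≈ (0.314, 0.750, 0.583); φ = arcsin(p_z) ≈ 35.64°, λ = atan2(p_y, p_x) ≈ 67.27°.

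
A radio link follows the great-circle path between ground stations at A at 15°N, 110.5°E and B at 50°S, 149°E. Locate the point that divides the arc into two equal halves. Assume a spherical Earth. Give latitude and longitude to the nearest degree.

≈ 18°S, 126°E

The haversine formula gives a central angle δ ≈ 1.279 rad (73.3°) between the endpoints.
Interpolate at f = 1/2 with slerp weights a = sin((1−f)δ)/sin δ ≈ 0.623, b = sin(fδ)/sin δ ≈ 0.623.
p = a·p₁ + b·p₂ ≈ (-0.554, 0.770, -0.316); φ = arcsin(p_z) ≈ -18.43°, λ = atan2(p_y, p_x) ≈ 125.74°.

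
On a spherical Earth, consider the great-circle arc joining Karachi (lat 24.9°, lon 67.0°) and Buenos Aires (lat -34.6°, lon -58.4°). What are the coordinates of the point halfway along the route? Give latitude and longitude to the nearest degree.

Write both endpoints as unit vectors p₁, p₂ with components (cos φ cos λ, cos φ sin λ, sin φ).
The central angle between the endpoints is δ = arccos(p₁·p₂) ≈ 2.307 rad (132.2°).
Interpolate at f = 1/2 with slerp weights a = sin((1−f)δ)/sin δ ≈ 1.234, b = sin(fδ)/sin δ ≈ 1.234.
p = a·p₁ + b·p₂ ≈ (0.969, 0.165, -0.181); φ = arcsin(p_z) ≈ -10.44°, λ = atan2(p_y, p_x) ≈ 9.67°.

≈ lat -10°, lon 10°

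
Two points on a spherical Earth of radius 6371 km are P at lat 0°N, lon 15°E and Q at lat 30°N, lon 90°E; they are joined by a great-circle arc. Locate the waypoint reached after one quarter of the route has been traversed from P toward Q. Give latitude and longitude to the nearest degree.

≈ lat 10°N, lon 32°E

Convert each endpoint to a unit vector on the sphere (x = cos φ cos λ, y = cos φ sin λ, z = sin φ).
The central angle between the endpoints is δ = arccos(p₁·p₂) ≈ 1.345 rad (77.0°).
Interpolate at f = 1/4 with slerp weights a = sin((1−f)δ)/sin δ ≈ 0.868, b = sin(fδ)/sin δ ≈ 0.338.
p = a·p₁ + b·p₂ ≈ (0.839, 0.518, 0.169); φ = arcsin(p_z) ≈ 9.74°, λ = atan2(p_y, p_x) ≈ 31.70°.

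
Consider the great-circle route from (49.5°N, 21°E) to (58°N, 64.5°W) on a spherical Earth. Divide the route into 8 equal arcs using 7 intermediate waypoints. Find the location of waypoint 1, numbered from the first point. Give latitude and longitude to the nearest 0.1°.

Convert each endpoint to a unit vector on the sphere (x = cos φ cos λ, y = cos φ sin λ, z = sin φ).
The central angle between the endpoints is δ = arccos(p₁·p₂) ≈ 0.834 rad (47.8°).
Interpolate at f = 1/8 with slerp weights a = sin((1−f)δ)/sin δ ≈ 0.900, b = sin(fδ)/sin δ ≈ 0.141.
p = a·p₁ + b·p₂ ≈ (0.578, 0.142, 0.804); φ = arcsin(p_z) ≈ 53.48°, λ = atan2(p_y, p_x) ≈ 13.83°.

≈ (53.5°N, 13.8°E)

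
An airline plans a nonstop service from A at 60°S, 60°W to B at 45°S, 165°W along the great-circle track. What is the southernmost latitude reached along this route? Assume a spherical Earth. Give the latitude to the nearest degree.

The great circle lies in the plane with unit normal n̂ = (p₁ × p₂)/|p₁ × p₂|.
Here n̂_z ≈ -0.400; the vertex latitude is φ_max = arccos|n̂_z| ≈ 66.4°.
Check via Clairaut: cos φ_max = |cos φ₁| · sin C = cos(60.0°)·sin(126.9°) ≈ 0.400, again giving ≈ 66.4°.

≈ 66°S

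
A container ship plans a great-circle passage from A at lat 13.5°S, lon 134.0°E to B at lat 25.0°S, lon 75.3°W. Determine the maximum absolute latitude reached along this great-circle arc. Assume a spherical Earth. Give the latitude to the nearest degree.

≈ 54°S

The great circle lies in the plane with unit normal n̂ = (p₁ × p₂)/|p₁ × p₂|.
Here n̂_z ≈ +0.581; the vertex latitude is φ_max = arccos|n̂_z| ≈ 54.5°.
Check via Clairaut: cos φ_max = |cos φ₁| · sin C = cos(13.5°)·sin(143.3°) ≈ 0.581, again giving ≈ 54.5°.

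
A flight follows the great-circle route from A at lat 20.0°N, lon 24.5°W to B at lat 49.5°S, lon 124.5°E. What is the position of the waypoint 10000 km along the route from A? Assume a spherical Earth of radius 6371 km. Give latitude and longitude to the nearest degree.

Write both endpoints as unit vectors p₁, p₂ with components (cos φ cos λ, cos φ sin λ, sin φ).
The central angle between the endpoints is δ = arccos(p₁·p₂) ≈ 2.471 rad (141.6°). The total great-circle distance is δ·R ≈ 2.471 × 6371 ≈ 15740 km, so the target fraction is f = 10000/15740 ≈ 0.635.
Interpolate at f ≈ 0.635 with slerp weights a = sin((1−f)δ)/sin δ ≈ 1.261, b = sin(fδ)/sin δ ≈ 1.608.
p = a·p₁ + b·p₂ ≈ (0.486, 0.369, -0.792); φ = arcsin(p_z) ≈ -52.35°, λ = atan2(p_y, p_x) ≈ 37.22°.

≈ lat 52°S, lon 37°E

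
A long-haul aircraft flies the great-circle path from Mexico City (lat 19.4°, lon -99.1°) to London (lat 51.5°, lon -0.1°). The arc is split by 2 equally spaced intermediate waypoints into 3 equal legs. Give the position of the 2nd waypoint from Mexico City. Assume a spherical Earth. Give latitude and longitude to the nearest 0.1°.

The haversine formula gives a central angle δ ≈ 1.402 rad (80.3°) between the endpoints.
Interpolate at f = 2/3 with slerp weights a = sin((1−f)δ)/sin δ ≈ 0.457, b = sin(fδ)/sin δ ≈ 0.816.
p = a·p₁ + b·p₂ ≈ (0.440, -0.426, 0.790); φ = arcsin(p_z) ≈ 52.22°, λ = atan2(p_y, p_x) ≈ -44.12°.

≈ lat 52.2°, lon -44.1°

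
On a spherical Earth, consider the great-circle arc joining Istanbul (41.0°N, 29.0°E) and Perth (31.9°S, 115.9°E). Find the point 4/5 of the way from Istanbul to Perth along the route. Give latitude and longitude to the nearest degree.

Write both endpoints as unit vectors p₁, p₂ with components (cos φ cos λ, cos φ sin λ, sin φ).
The central angle between the endpoints is δ = arccos(p₁·p₂) ≈ 1.888 rad (108.2°).
Interpolate at f = 4/5 with slerp weights a = sin((1−f)δ)/sin δ ≈ 0.388, b = sin(fδ)/sin δ ≈ 1.051.
p = a·p₁ + b·p₂ ≈ (-0.133, 0.944, -0.301); φ = arcsin(p_z) ≈ -17.49°, λ = atan2(p_y, p_x) ≈ 98.04°.

≈ 17°S, 98°E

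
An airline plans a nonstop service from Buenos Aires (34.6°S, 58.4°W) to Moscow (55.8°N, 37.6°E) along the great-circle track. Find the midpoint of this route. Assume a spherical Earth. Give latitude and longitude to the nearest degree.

Write both endpoints as unit vectors p₁, p₂ with components (cos φ cos λ, cos φ sin λ, sin φ).
The central angle between the endpoints is δ = arccos(p₁·p₂) ≈ 2.115 rad (121.2°).
Interpolate at f = 1/2 with slerp weights a = sin((1−f)δ)/sin δ ≈ 1.019, b = sin(fδ)/sin δ ≈ 1.019.
p = a·p₁ + b·p₂ ≈ (0.893, -0.365, 0.264); φ = arcsin(p_z) ≈ 15.31°, λ = atan2(p_y, p_x) ≈ -22.22°.

≈ (15°N, 22°W)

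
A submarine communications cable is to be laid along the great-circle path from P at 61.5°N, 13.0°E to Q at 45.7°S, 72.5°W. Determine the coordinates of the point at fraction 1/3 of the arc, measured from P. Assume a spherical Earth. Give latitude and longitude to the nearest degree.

Write both endpoints as unit vectors p₁, p₂ with components (cos φ cos λ, cos φ sin λ, sin φ).
The central angle between the endpoints is δ = arccos(p₁·p₂) ≈ 2.218 rad (127.1°).
Interpolate at f = 1/3 with slerp weights a = sin((1−f)δ)/sin δ ≈ 1.248, b = sin(fδ)/sin δ ≈ 0.844.
p = a·p₁ + b·p₂ ≈ (0.758, -0.429, 0.492); φ = arcsin(p_z) ≈ 29.50°, λ = atan2(p_y, p_x) ≈ -29.49°.

≈ 29°N, 29°W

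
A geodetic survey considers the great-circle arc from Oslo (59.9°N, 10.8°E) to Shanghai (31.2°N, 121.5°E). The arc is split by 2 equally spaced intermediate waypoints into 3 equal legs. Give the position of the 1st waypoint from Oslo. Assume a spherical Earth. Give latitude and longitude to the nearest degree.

≈ (64°N, 63°E)

From cos δ = sin φ₁ sin φ₂ + cos φ₁ cos φ₂ cos Δλ, the central angle is δ ≈ 1.270 rad (72.8°).
Interpolate at f = 1/3 with slerp weights a = sin((1−f)δ)/sin δ ≈ 0.784, b = sin(fδ)/sin δ ≈ 0.430.
p = a·p₁ + b·p₂ ≈ (0.194, 0.387, 0.901); φ = arcsin(p_z) ≈ 64.32°, λ = atan2(p_y, p_x) ≈ 63.38°.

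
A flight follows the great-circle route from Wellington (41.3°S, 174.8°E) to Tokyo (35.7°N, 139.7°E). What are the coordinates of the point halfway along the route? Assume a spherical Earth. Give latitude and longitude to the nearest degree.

≈ 3°S, 157°E

Convert each endpoint to a unit vector on the sphere (x = cos φ cos λ, y = cos φ sin λ, z = sin φ).
The central angle between the endpoints is δ = arccos(p₁·p₂) ≈ 1.457 rad (83.5°).
Interpolate at f = 1/2 with slerp weights a = sin((1−f)δ)/sin δ ≈ 0.670, b = sin(fδ)/sin δ ≈ 0.670.
p = a·p₁ + b·p₂ ≈ (-0.916, 0.398, -0.051); φ = arcsin(p_z) ≈ -2.94°, λ = atan2(p_y, p_x) ≈ 156.55°.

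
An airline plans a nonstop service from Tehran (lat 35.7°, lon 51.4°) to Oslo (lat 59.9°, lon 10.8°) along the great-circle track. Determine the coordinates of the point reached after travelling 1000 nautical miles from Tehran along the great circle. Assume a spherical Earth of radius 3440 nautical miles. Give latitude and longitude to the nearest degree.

Convert each endpoint to a unit vector on the sphere (x = cos φ cos λ, y = cos φ sin λ, z = sin φ).
The central angle between the endpoints is δ = arccos(p₁·p₂) ≈ 0.620 rad (35.5°). The total great-circle distance is δ·R ≈ 0.620 × 3440 ≈ 2132 nmi, so the target fraction is f = 1000/2132 ≈ 0.469.
Interpolate at f ≈ 0.469 with slerp weights a = sin((1−f)δ)/sin δ ≈ 0.556, b = sin(fδ)/sin δ ≈ 0.494.
p = a·p₁ + b·p₂ ≈ (0.525, 0.399, 0.752); φ = arcsin(p_z) ≈ 48.73°, λ = atan2(p_y, p_x) ≈ 37.27°.

≈ lat 49°, lon 37°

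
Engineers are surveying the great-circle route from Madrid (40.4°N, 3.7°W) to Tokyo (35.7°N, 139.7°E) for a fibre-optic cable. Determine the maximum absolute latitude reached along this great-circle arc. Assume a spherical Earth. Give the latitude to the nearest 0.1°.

The great circle lies in the plane with unit normal n̂ = (p₁ × p₂)/|p₁ × p₂|.
Here n̂_z ≈ +0.371; the vertex latitude is φ_max = arccos|n̂_z| ≈ 68.2°.
Check via Clairaut: cos φ_max = |cos φ₁| · sin C = cos(40.4°)·sin(29.2°) ≈ 0.371, again giving ≈ 68.2°.

≈ 68.2°N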